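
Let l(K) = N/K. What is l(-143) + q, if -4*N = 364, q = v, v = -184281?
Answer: -2027084/11 ≈ -1.8428e+5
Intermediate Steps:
q = -184281
N = -91 (N = -¼*364 = -91)
l(K) = -91/K
l(-143) + q = -91/(-143) - 184281 = -91*(-1/143) - 184281 = 7/11 - 184281 = -2027084/11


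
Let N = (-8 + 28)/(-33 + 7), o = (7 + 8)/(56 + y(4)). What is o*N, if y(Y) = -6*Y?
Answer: -75/208 ≈ -0.36058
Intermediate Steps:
o = 15/32 (o = (7 + 8)/(56 - 6*4) = 15/(56 - 24) = 15/32 ≈ 0.46875)
N = -10/13 (N = 20/(-26) = 20*(-1/26) = -10/13 ≈ -0.76923)
o*N = (15/32)*(-10/13) = -75/208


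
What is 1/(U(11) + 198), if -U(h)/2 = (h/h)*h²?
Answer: -1/44 ≈ -0.022727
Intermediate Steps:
U(h) = -2*h² (U(h) = -2*h/h*h² = -2*h²)
1/(U(11) + 198) = 1/(-2*11² + 198) = 1/(-2*121 + 198) = 1/(-242 + 198) = 1/(-44) = -1/44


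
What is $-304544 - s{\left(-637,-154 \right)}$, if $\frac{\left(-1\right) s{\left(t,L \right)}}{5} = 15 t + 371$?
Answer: $-350464$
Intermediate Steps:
$s{\left(t,L \right)} = -1855 - 75 t$ ($s{\left(t,L \right)} = - 5 \left(15 t + 371\right) = - 5 \left(371 + 15 t\right) = -1855 - 75 t$)
$-304544 - s{\left(-637,-154 \right)} = -304544 - \left(-1855 - -47775\right) = -304544 - \left(-1855 + 47775\right) = -304544 - 45920 = -350464$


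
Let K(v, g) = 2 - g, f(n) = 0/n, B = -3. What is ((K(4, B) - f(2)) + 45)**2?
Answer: 2500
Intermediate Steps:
f(n) = 0
((K(4, B) - f(2)) + 45)**2 = (((2 - 1*(-3)) - 1*0) + 45)**2 = (((2 + 3) + 0) + 45)**2 = ((5 + 0) + 45)**2 = (5 + 45)**2 = 50**2 = 2500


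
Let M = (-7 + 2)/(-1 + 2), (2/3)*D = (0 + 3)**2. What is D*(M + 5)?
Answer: 0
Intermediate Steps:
D = 27/2 (D = 3*(0 + 3)**2/2 = (3/2)*3**2 = (3/2)*9 = 27/2 ≈ 13.500)
M = -5 (M = -5/1 = -5*1 = -5)
D*(M + 5) = 27*(-5 + 5)/2 = (27/2)*0 = 0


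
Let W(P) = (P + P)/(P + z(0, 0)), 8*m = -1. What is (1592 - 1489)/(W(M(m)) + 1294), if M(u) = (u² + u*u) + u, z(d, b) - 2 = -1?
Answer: 2987/37520 ≈ 0.079611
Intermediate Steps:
m = -⅛ (m = (⅛)*(-1) = -⅛ ≈ -0.12500)
z(d, b) = 1 (z(d, b) = 2 - 1 = 1)
M(u) = u + 2*u² (M(u) = (u² + u²) + u = 2*u² + u = u + 2*u²)
W(P) = 2*P/(1 + P) (W(P) = (P + P)/(P + 1) = (2*P)/(1 + P) = 2*P/(1 + P))
(1592 - 1489)/(W(M(m)) + 1294) = (1592 - 1489)/(2*(-(1 + 2*(-⅛))/8)/(1 - (1 + 2*(-⅛))/8) + 1294) = 103/(2*(-(1 - ¼)/8)/(1 - (1 - ¼)/8) + 1294) = 103/(2*(-⅛*¾)/(1 - ⅛*¾) + 1294) = 103/(2*(-3/32)/(1 - 3/32) + 1294) = 103/(2*(-3/32)/(29/32) + 1294) = 103/(2*(-3/32)*(32/29) + 1294) = 103/(-6/29 + 1294) = 103/(37520/29) = 103*(29/37520) = 2987/37520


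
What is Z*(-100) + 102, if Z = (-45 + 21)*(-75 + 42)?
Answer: -79098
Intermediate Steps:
Z = 792 (Z = -24*(-33) = 792)
Z*(-100) + 102 = 792*(-100) + 102 = -79200 + 102 = -79098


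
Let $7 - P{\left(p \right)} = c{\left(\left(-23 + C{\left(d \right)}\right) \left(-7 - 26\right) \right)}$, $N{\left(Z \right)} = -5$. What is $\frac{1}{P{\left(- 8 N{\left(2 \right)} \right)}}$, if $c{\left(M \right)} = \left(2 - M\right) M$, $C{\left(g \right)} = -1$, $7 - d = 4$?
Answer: $\frac{1}{625687} \approx 1.5982 \cdot 10^{-6}$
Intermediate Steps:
$d = 3$ ($d = 7 - 4 = 3$)
$c{\left(M \right)} = M \left(2 - M\right)$
$P{\left(p \right)} = 625687$ ($P{\left(p \right)} = 7 - \left(-23 - 1\right) \left(-7 - 26\right) \left(2 - \left(-23 - 1\right) \left(-7 - 26\right)\right) = 7 - \left(-24\right) \left(-33\right) \left(2 - \left(-24\right) \left(-33\right)\right) = 7 - 792 \left(2 - 792\right) = 7 - 792 \left(-790\right) = 7 - -625680 = 7 + 625680 = 625687$)
$\frac{1}{P{\left(- 8 N{\left(2 \right)} \right)}} = \frac{1}{625687}$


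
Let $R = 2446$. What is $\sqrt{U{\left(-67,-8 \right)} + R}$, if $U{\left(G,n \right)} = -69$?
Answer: $\sqrt{2377} \approx 48.755$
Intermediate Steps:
$\sqrt{U{\left(-67,-8 \right)} + R} = \sqrt{-69 + 2446} = \sqrt{2377}$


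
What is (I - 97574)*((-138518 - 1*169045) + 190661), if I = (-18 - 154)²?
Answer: 7948166980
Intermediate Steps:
I = 29584 (I = (-172)² = 29584)
(I - 97574)*((-138518 - 1*169045) + 190661) = (29584 - 97574)*((-138518 - 1*169045) + 190661) = -67990*((-138518 - 169045) + 190661) = -67990*(-307563 + 190661) = -67990*(-116902) = 7948166980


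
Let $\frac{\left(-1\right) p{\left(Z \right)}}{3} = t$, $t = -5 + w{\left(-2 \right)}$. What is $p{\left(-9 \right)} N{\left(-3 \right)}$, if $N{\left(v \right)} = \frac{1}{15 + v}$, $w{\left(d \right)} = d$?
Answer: $\frac{7}{4} \approx 1.75$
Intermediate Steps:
$t = -7$ ($t = -5 - 2 = -7$)
$p{\left(Z \right)} = 21$ ($p{\left(Z \right)} = \left(-3\right) \left(-7\right) = 21$)
$p{\left(-9 \right)} N{\left(-3 \right)} = \frac{21}{15 - 3} = \frac{21}{12} = 21 \cdot \frac{1}{12} = \frac{7}{4}$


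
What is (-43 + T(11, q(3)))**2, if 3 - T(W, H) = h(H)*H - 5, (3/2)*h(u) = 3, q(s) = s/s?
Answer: 1369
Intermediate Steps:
q(s) = 1
h(u) = 2 (h(u) = (2/3)*3 = 2)
T(W, H) = 8 - 2*H (T(W, H) = 3 - (2*H - 5) = 3 - (-5 + 2*H) = 3 + (5 - 2*H) = 8 - 2*H)
(-43 + T(11, q(3)))**2 = (-43 + (8 - 2*1))**2 = (-43 + (8 - 2))**2 = (-43 + 6)**2 = (-37)**2 = 1369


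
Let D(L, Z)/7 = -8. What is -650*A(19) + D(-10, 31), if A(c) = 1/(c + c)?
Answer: -1389/19 ≈ -73.105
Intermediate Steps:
D(L, Z) = -56 (D(L, Z) = 7*(-8) = -56)
A(c) = 1/(2*c)
-650*A(19) + D(-10, 31) = -325/19 - 56 = -1389/19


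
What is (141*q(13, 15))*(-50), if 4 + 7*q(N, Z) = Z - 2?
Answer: -63450/7 ≈ -9064.3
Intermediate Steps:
q(N, Z) = -6/7 + Z/7 (q(N, Z) = -4/7 + (Z - 2)/7 = -4/7 + (-2 + Z)/7 = -4/7 + (-2/7 + Z/7) = -6/7 + Z/7)
(141*q(13, 15))*(-50) = (141*(-6/7 + (⅐)*15))*(-50) = (141*(-6/7 + 15/7))*(-50) = (141*(9/7))*(-50) = (1269/7)*(-50) = -63450/7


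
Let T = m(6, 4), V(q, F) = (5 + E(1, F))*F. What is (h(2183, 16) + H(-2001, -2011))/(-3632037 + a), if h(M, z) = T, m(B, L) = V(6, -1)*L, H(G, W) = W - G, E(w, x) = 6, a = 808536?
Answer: 18/941167 ≈ 1.9125e-5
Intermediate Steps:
V(q, F) = 11*F (V(q, F) = (5 + 6)*F = 11*F)
m(B, L) = -11*L (m(B, L) = (11*(-1))*L = -11*L)
T = -44 (T = -11*4 = -44)
h(M, z) = -44
(h(2183, 16) + H(-2001, -2011))/(-3632037 + a) = (-44 + (-2011 - 1*(-2001)))/(-3632037 + 808536) = (-44 + (-2011 + 2001))/(-2823501) = (-44 - 10)*(-1/2823501) = -54*(-1/2823501) = 18/941167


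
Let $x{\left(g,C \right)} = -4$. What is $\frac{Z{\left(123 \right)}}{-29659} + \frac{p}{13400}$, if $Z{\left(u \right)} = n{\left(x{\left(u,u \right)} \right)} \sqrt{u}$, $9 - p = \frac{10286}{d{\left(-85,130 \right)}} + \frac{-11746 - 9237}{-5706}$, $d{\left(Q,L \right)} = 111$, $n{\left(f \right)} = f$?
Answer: $- \frac{99677}{15292080} + \frac{4 \sqrt{123}}{29659} \approx -0.0050225$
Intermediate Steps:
$p = - \frac{498385}{5706}$ ($p = 9 - \left(\frac{10286}{111} + \frac{-11746 - 9237}{-5706}\right) = 9 - \left(10286 \cdot \frac{1}{111} - - \frac{20983}{5706}\right) = 9 - \left(\frac{278}{3} + \frac{20983}{5706}\right) = 9 - \frac{549739}{5706} = - \frac{498385}{5706} \approx -87.344$)
$Z{\left(u \right)} = - 4 \sqrt{u}$
$\frac{Z{\left(123 \right)}}{-29659} + \frac{p}{13400} = \frac{\left(-4\right) \sqrt{123}}{-29659} - \frac{498385}{5706 \cdot 13400} = - 4 \sqrt{123} \left(- \frac{1}{29659}\right) - \frac{99677}{15292080} = \frac{4 \sqrt{123}}{29659} - \frac{99677}{15292080} = - \frac{99677}{15292080} + \frac{4 \sqrt{123}}{29659}$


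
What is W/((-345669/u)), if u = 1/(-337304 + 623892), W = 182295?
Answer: -60765/33021529124 ≈ -1.8402e-6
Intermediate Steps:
u = 1/286588 ≈ 3.4893e-6
W/((-345669/u)) = 182295/((-345669/1/286588)) = 182295/((-345669*286588)) = 182295/(-99064587372) = 182295*(-1/99064587372) = -60765/33021529124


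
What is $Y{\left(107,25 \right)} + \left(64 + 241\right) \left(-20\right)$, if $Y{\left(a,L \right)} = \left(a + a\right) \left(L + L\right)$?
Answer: $4600$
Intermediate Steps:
$Y{\left(a,L \right)} = 4 L a$ ($Y{\left(a,L \right)} = 2 a 2 L = 4 L a$)
$Y{\left(107,25 \right)} + \left(64 + 241\right) \left(-20\right) = 4 \cdot 25 \cdot 107 + \left(64 + 241\right) \left(-20\right) = 10700 + 305 \left(-20\right) = 10700 - 6100 = 4600$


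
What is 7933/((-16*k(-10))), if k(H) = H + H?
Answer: 7933/320 ≈ 24.791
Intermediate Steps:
k(H) = 2*H
7933/((-16*k(-10))) = 7933/((-32*(-10))) = 7933/((-16*(-20))) = 7933/320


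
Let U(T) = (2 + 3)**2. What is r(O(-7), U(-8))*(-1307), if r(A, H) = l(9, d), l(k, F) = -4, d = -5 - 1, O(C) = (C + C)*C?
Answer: 5228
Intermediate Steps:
O(C) = 2*C**2 (O(C) = (2*C)*C = 2*C**2)
U(T) = 25 (U(T) = 5**2 = 25)
d = -6
r(A, H) = -4
r(O(-7), U(-8))*(-1307) = -4*(-1307) = 5228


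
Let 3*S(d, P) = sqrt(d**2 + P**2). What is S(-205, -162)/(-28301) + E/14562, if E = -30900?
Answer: -5150/2427 - sqrt(68269)/84903 ≈ -2.1250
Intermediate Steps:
S(d, P) = sqrt(P**2 + d**2)/3 (S(d, P) = sqrt(d**2 + P**2)/3 = sqrt(P**2 + d**2)/3)
S(-205, -162)/(-28301) + E/14562 = (sqrt((-162)**2 + (-205)**2)/3)/(-28301) - 30900/14562 = (sqrt(26244 + 42025)/3)*(-1/28301) - 30900*1/14562 = (sqrt(68269)/3)*(-1/28301) - 5150/2427 = -sqrt(68269)/84903 - 5150/2427 = -5150/2427 - sqrt(68269)/84903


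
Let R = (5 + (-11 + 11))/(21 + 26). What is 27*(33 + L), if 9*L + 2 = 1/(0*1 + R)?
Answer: 4566/5 ≈ 913.20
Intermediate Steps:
R = 5/47 (R = (5 + 0)/47 = 5*(1/47) = 5/47 ≈ 0.10638)
L = 37/45 (L = -2/9 + 1/(9*(0*1 + 5/47)) = -2/9 + 1/(9*(0 + 5/47)) = -2/9 + 1/(9*(5/47)) = -2/9 + (⅑)*(47/5) = -2/9 + 47/45 = 37/45 ≈ 0.82222)
27*(33 + L) = 27*(33 + 37/45) = 27*(1522/45) = 4566/5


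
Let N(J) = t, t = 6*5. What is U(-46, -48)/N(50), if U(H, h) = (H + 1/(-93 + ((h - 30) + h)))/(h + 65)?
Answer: -2015/22338 ≈ -0.090205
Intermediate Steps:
U(H, h) = (H + 1/(-123 + 2*h))/(65 + h) (U(H, h) = (H + 1/(-93 + ((-30 + h) + h)))/(65 + h) = (H + 1/(-93 + (-30 + 2*h)))/(65 + h) = (H + 1/(-123 + 2*h))/(65 + h))
t = 30
N(J) = 30
U(-46, -48)/N(50) = ((1 - 123*(-46) + 2*(-46)*(-48))/(-7995 + 2*(-48)² + 7*(-48)))/30 = ((1 + 5658 + 4416)/(-7995 + 2*2304 - 336))*(1/30) = (10075/(-7995 + 4608 - 336))*(1/30) = (10075/(-3723))*(1/30) = -1/3723*10075*(1/30) = -10075/3723*1/30 = -2015/22338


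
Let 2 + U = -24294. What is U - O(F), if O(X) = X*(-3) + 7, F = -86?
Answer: -24561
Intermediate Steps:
U = -24296 (U = -2 - 24294 = -24296)
O(X) = 7 - 3*X (O(X) = -3*X + 7 = 7 - 3*X)
U - O(F) = -24296 - (7 - 3*(-86)) = -24296 - (7 + 258) = -24296 - 1*265 = -24296 - 265 = -24561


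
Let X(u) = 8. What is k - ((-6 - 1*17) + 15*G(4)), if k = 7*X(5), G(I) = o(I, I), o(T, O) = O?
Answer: 19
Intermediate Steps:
G(I) = I
k = 56 (k = 7*8 = 56)
k - ((-6 - 1*17) + 15*G(4)) = 56 - ((-6 - 1*17) + 15*4) = 56 - ((-6 - 17) + 60) = 56 - (-23 + 60) = 56 - 1*37 = 56 - 37 = 19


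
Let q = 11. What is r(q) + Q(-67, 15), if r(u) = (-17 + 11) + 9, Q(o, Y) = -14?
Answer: -11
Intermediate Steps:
r(u) = 3 (r(u) = -6 + 9 = 3)
r(q) + Q(-67, 15) = 3 - 14 = -11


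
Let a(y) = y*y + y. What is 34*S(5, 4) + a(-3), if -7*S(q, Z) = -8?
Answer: 314/7 ≈ 44.857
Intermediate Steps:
a(y) = y + y**2 (a(y) = y**2 + y = y + y**2)
S(q, Z) = 8/7 (S(q, Z) = -1/7*(-8) = 8/7)
34*S(5, 4) + a(-3) = 34*(8/7) - 3*(1 - 3) = 272/7 - 3*(-2) = 272/7 + 6 = 314/7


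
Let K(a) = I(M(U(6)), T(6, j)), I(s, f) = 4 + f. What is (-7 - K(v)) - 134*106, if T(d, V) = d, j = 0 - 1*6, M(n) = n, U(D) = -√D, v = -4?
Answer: -14221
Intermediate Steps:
j = -6 (j = 0 - 6 = -6)
K(a) = 10 (K(a) = 4 + 6 = 10)
(-7 - K(v)) - 134*106 = (-7 - 1*10) - 134*106 = (-7 - 10) - 14204 = -17 - 14204 = -14221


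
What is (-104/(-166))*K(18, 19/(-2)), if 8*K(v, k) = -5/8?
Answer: -65/1328 ≈ -0.048946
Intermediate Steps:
K(v, k) = -5/64 (K(v, k) = (-5/8)/8 = (-5*⅛)/8 = (⅛)*(-5/8) = -5/64)
(-104/(-166))*K(18, 19/(-2)) = -104/(-166)*(-5/64) = -104*(-1/166)*(-5/64) = (52/83)*(-5/64) = -65/1328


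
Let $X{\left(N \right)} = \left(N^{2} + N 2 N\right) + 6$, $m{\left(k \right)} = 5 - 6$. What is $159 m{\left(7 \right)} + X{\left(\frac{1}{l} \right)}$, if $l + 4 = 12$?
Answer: $- \frac{9789}{64} \approx -152.95$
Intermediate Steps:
$m{\left(k \right)} = -1$ ($m{\left(k \right)} = 5 - 6 = -1$)
$l = 8$ ($l = -4 + 12 = 8$)
$X{\left(N \right)} = 6 + 3 N^{2}$ ($X{\left(N \right)} = \left(N^{2} + 2 N N\right) + 6 = \left(N^{2} + 2 N^{2}\right) + 6 = 3 N^{2} + 6 = 6 + 3 N^{2}$)
$159 m{\left(7 \right)} + X{\left(\frac{1}{l} \right)} = 159 \left(-1\right) + \left(6 + 3 \left(\frac{1}{8}\right)^{2}\right) = -159 + \left(6 + \frac{3}{64}\right) = -159 + \frac{387}{64} = - \frac{9789}{64}$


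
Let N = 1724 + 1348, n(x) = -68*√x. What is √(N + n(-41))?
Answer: 2*√(768 - 17*I*√41) ≈ 55.564 - 3.9181*I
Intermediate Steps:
N = 3072
√(N + n(-41)) = √(3072 - 68*I*√41)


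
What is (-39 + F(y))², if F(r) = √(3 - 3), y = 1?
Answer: 1521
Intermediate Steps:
F(r) = 0 (F(r) = √0 = 0)
(-39 + F(y))² = (-39 + 0)² = (-39)² = 1521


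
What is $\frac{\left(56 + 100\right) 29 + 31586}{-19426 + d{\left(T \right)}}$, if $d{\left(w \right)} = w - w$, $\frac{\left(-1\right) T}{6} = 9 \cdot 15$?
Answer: $- \frac{18055}{9713} \approx -1.8588$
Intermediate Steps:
$T = -810$ ($T = - 6 \cdot 9 \cdot 15 = \left(-6\right) 135 = -810$)
$d{\left(w \right)} = 0$
$\frac{\left(56 + 100\right) 29 + 31586}{-19426 + d{\left(T \right)}} = \frac{\left(56 + 100\right) 29 + 31586}{-19426 + 0} = \frac{156 \cdot 29 + 31586}{-19426} = \left(4524 + 31586\right) \left(- \frac{1}{19426}\right) = 36110 \left(- \frac{1}{19426}\right) = - \frac{18055}{9713}$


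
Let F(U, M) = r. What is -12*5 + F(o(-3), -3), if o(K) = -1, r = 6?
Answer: -54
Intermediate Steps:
F(U, M) = 6
-12*5 + F(o(-3), -3) = -12*5 + 6 = -60 + 6 = -54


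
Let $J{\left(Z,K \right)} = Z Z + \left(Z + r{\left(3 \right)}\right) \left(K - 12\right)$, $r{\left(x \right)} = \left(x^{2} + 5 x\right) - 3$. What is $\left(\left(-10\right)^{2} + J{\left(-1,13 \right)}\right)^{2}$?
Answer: $14641$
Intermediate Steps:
$r{\left(x \right)} = -3 + x^{2} + 5 x$
$J{\left(Z,K \right)} = Z^{2} + \left(-12 + K\right) \left(21 + Z\right)$ ($J{\left(Z,K \right)} = Z Z + \left(Z + \left(-3 + 3^{2} + 5 \cdot 3\right)\right) \left(K - 12\right) = Z^{2} + \left(Z + \left(-3 + 9 + 15\right)\right) \left(-12 + K\right) = Z^{2} + \left(Z + 21\right) \left(-12 + K\right) = Z^{2} + \left(21 + Z\right) \left(-12 + K\right) = Z^{2} + \left(-12 + K\right) \left(21 + Z\right)$)
$\left(\left(-10\right)^{2} + J{\left(-1,13 \right)}\right)^{2} = \left(\left(-10\right)^{2} + \left(-252 + \left(-1\right)^{2} - -12 + 21 \cdot 13 + 13 \left(-1\right)\right)\right)^{2} = \left(100 + \left(-252 + 1 + 12 + 273 - 13\right)\right)^{2} = \left(100 + 21\right)^{2} = 121^{2} = 14641$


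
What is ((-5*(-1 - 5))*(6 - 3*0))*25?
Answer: 4500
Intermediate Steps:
((-5*(-1 - 5))*(6 - 3*0))*25 = ((-5*(-6))*(6 + 0))*25 = (30*6)*25 = 180*25 = 4500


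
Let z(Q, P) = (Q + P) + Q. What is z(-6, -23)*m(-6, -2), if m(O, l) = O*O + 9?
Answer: -1575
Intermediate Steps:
m(O, l) = 9 + O**2 (m(O, l) = O**2 + 9 = 9 + O**2)
z(Q, P) = P + 2*Q (z(Q, P) = (P + Q) + Q = P + 2*Q)
z(-6, -23)*m(-6, -2) = (-23 + 2*(-6))*(9 + (-6)**2) = (-23 - 12)*(9 + 36) = -35*45 = -1575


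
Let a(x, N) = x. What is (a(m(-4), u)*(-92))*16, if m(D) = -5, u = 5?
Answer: 7360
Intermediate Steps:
(a(m(-4), u)*(-92))*16 = -5*(-92)*16 = 460*16 = 7360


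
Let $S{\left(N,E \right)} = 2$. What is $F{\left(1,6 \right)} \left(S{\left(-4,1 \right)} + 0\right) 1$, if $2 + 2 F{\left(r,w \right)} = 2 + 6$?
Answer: $6$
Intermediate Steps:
$F{\left(r,w \right)} = 3$ ($F{\left(r,w \right)} = -1 + \frac{2 + 6}{2} = -1 + \frac{1}{2} \cdot 8 = -1 + 4 = 3$)
$F{\left(1,6 \right)} \left(S{\left(-4,1 \right)} + 0\right) 1 = 3 \left(2 + 0\right) 1 = 3 \cdot 2 \cdot 1 = 3 \cdot 2 = 6$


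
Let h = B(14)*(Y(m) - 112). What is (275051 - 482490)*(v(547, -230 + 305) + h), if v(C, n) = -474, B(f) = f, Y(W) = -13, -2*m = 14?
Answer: 461344336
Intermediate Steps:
m = -7 (m = -1/2*14 = -7)
h = -1750 (h = 14*(-13 - 112) = 14*(-125) = -1750)
(275051 - 482490)*(v(547, -230 + 305) + h) = (275051 - 482490)*(-474 - 1750) = -207439*(-2224) = 461344336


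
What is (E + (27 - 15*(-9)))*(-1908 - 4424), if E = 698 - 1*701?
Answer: -1006788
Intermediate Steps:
E = -3 (E = 698 - 701 = -3)
(E + (27 - 15*(-9)))*(-1908 - 4424) = (-3 + (27 - 15*(-9)))*(-1908 - 4424) = (-3 + (27 + 135))*(-6332) = (-3 + 162)*(-6332) = 159*(-6332) = -1006788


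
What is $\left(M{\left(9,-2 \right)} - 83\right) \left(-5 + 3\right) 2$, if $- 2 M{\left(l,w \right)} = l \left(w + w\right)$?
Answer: $260$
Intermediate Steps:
$M{\left(l,w \right)} = - l w$ ($M{\left(l,w \right)} = - \frac{l \left(w + w\right)}{2} = - \frac{l 2 w}{2} = - \frac{2 l w}{2} = - l w$)
$\left(M{\left(9,-2 \right)} - 83\right) \left(-5 + 3\right) 2 = \left(\left(-1\right) 9 \left(-2\right) - 83\right) \left(-5 + 3\right) 2 = \left(18 - 83\right) \left(\left(-2\right) 2\right) = \left(-65\right) \left(-4\right) = 260$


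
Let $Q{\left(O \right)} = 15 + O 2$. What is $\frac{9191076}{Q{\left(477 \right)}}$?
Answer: $\frac{3063692}{323} \approx 9485.1$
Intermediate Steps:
$Q{\left(O \right)} = 15 + 2 O$
$\frac{9191076}{Q{\left(477 \right)}} = \frac{9191076}{15 + 2 \cdot 477} = \frac{9191076}{15 + 954} = \frac{9191076}{969} = 9191076 \cdot \frac{1}{969} = \frac{3063692}{323}$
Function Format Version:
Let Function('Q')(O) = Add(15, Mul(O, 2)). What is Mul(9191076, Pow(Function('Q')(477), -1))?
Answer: Rational(3063692, 323) ≈ 9485.1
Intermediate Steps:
Function('Q')(O) = Add(15, Mul(2, O))
Mul(9191076, Pow(Function('Q')(477), -1)) = Mul(9191076, Pow(Add(15, Mul(2, 477)), -1)) = Mul(9191076, Pow(Add(15, 954), -1)) = Mul(9191076, Pow(969, -1)) = Mul(9191076, Rational(1, 969)) = Rational(3063692, 323)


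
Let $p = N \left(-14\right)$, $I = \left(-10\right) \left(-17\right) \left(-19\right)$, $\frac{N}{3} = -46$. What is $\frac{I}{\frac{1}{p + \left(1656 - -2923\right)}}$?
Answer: $-21030530$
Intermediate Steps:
$N = -138$ ($N = 3 \left(-46\right) = -138$)
$I = -3230$ ($I = 170 \left(-19\right) = -3230$)
$p = 1932$ ($p = \left(-138\right) \left(-14\right) = 1932$)
$\frac{I}{\frac{1}{p + \left(1656 - -2923\right)}} = - \frac{3230}{\frac{1}{1932 + \left(1656 - -2923\right)}} = - \frac{3230}{\frac{1}{1932 + \left(1656 + 2923\right)}} = - \frac{3230}{\frac{1}{1932 + 4579}} = - \frac{3230}{\frac{1}{6511}} = - 3230 \frac{1}{\frac{1}{6511}} = \left(-3230\right) 6511 = -21030530$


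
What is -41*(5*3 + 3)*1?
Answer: -738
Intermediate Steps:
-41*(5*3 + 3)*1 = -41*(15 + 3)*1 = -41*18*1 = -738*1 = -738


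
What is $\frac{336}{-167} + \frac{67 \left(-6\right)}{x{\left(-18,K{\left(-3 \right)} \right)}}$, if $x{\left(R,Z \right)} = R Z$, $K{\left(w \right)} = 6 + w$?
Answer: $\frac{8165}{1503} \approx 5.4325$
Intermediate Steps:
$\frac{336}{-167} + \frac{67 \left(-6\right)}{x{\left(-18,K{\left(-3 \right)} \right)}} = \frac{336}{-167} + \frac{67 \left(-6\right)}{\left(-18\right) \left(6 - 3\right)} = 336 \left(- \frac{1}{167}\right) - \frac{402}{\left(-18\right) 3} = - \frac{336}{167} - \frac{402}{-54} = - \frac{336}{167} - - \frac{67}{9} = - \frac{336}{167} + \frac{67}{9} = \frac{8165}{1503}$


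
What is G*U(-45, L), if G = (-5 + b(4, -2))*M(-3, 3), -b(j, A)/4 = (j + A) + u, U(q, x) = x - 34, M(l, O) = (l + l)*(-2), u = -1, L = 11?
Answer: 2484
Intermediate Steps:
M(l, O) = -4*l (M(l, O) = (2*l)*(-2) = -4*l)
U(q, x) = -34 + x
b(j, A) = 4 - 4*A - 4*j (b(j, A) = -4*((j + A) - 1) = -4*((A + j) - 1) = -4*(-1 + A + j) = 4 - 4*A - 4*j)
G = -108 (G = (-5 + (4 - 4*(-2) - 4*4))*(-4*(-3)) = (-5 + (4 + 8 - 16))*12 = (-5 - 4)*12 = -9*12 = -108)
G*U(-45, L) = -108*(-34 + 11) = -108*(-23) = 2484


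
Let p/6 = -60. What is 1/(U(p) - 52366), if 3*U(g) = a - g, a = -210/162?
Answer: -81/4231961 ≈ -1.9140e-5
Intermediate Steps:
p = -360 (p = 6*(-60) = -360)
a = -35/27 (a = -210*1/162 = -35/27 ≈ -1.2963)
U(g) = -35/81 - g/3 (U(g) = (-35/27 - g)/3 = -35/81 - g/3)
1/(U(p) - 52366) = 1/((-35/81 - 1/3*(-360)) - 52366) = 1/((-35/81 + 120) - 52366) = 1/(9685/81 - 52366) = 1/(-4231961/81) = -81/4231961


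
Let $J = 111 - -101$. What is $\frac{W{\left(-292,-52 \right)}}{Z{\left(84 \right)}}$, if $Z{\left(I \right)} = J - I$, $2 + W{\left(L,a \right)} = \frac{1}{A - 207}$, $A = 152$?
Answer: $- \frac{111}{7040} \approx -0.015767$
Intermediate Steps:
$J = 212$ ($J = 111 + 101 = 212$)
$W{\left(L,a \right)} = - \frac{111}{55}$ ($W{\left(L,a \right)} = -2 + \frac{1}{152 - 207} = -2 + \frac{1}{-55} = -2 - \frac{1}{55} = - \frac{111}{55}$)
$Z{\left(I \right)} = 212 - I$
$\frac{W{\left(-292,-52 \right)}}{Z{\left(84 \right)}} = - \frac{111}{55 \left(212 - 84\right)} = - \frac{111}{55 \cdot 128} = \left(- \frac{111}{55}\right) \frac{1}{128} = - \frac{111}{7040}$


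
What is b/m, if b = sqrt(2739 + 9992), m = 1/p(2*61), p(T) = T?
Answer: 122*sqrt(12731) ≈ 13765.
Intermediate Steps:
m = 1/122 (m = 1/(2*61) = 1/122 ≈ 0.0081967)
b = sqrt(12731) ≈ 112.83
b/m = sqrt(12731)/(1/122) = sqrt(12731)*122 = 122*sqrt(12731)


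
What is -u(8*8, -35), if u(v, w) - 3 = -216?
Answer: 213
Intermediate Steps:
u(v, w) = -213 (u(v, w) = 3 - 216 = -213)
-u(8*8, -35) = -1*(-213) = 213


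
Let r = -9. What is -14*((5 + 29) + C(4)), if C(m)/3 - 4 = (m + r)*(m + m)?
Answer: 1036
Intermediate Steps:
C(m) = 12 + 6*m*(-9 + m) (C(m) = 12 + 3*((m - 9)*(m + m)) = 12 + 3*((-9 + m)*(2*m)) = 12 + 3*(2*m*(-9 + m)) = 12 + 6*m*(-9 + m))
-14*((5 + 29) + C(4)) = -14*((5 + 29) + (12 - 54*4 + 6*4²)) = -14*(34 + (12 - 216 + 6*16)) = -14*(34 + (12 - 216 + 96)) = -14*(34 - 108) = -14*(-74) = 1036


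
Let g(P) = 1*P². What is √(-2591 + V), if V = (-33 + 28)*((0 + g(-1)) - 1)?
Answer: I*√2591 ≈ 50.902*I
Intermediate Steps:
g(P) = P²
V = 0 (V = (-33 + 28)*((0 + (-1)²) - 1) = -5*((0 + 1) - 1) = -5*(1 - 1) = -5*0 = 0)
√(-2591 + V) = √(-2591 + 0) = √(-2591) = I*√2591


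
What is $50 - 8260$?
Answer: $-8210$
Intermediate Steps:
$50 - 8260 = -8210$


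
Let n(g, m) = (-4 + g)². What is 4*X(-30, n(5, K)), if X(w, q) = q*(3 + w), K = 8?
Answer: -108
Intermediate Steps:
4*X(-30, n(5, K)) = 4*((-4 + 5)²*(3 - 30)) = 4*(1²*(-27)) = 4*(1*(-27)) = 4*(-27) = -108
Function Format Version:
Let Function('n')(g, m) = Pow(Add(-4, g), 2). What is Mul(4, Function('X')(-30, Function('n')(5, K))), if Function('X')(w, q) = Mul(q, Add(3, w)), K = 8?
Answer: -108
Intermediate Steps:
Mul(4, Function('X')(-30, Function('n')(5, K))) = Mul(4, Mul(Pow(Add(-4, 5), 2), Add(3, -30))) = Mul(4, Mul(Pow(1, 2), -27)) = Mul(4, Mul(1, -27)) = Mul(4, -27) = -108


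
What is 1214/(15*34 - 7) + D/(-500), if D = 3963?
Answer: -1386389/251500 ≈ -5.5125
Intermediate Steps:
1214/(15*34 - 7) + D/(-500) = 1214/(15*34 - 7) + 3963/(-500) = 1214/(510 - 7) + 3963*(-1/500) = 1214/503 - 3963/500 = -1386389/251500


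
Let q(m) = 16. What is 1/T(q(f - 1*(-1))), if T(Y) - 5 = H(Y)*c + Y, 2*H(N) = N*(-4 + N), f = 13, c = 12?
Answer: 1/1173 ≈ 0.00085251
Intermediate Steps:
H(N) = N*(-4 + N)/2 (H(N) = (N*(-4 + N))/2 = N*(-4 + N)/2)
T(Y) = 5 + Y + 6*Y*(-4 + Y) (T(Y) = 5 + ((Y*(-4 + Y)/2)*12 + Y) = 5 + (6*Y*(-4 + Y) + Y) = 5 + (Y + 6*Y*(-4 + Y)) = 5 + Y + 6*Y*(-4 + Y))
1/T(q(f - 1*(-1))) = 1/(5 + 16 + 6*16*(-4 + 16)) = 1/(5 + 16 + 6*16*12) = 1/(5 + 16 + 1152) = 1/1173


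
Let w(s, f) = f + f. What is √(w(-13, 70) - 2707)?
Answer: I*√2567 ≈ 50.666*I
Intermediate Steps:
w(s, f) = 2*f
√(w(-13, 70) - 2707) = √(2*70 - 2707) = √(140 - 2707) = √(-2567) = I*√2567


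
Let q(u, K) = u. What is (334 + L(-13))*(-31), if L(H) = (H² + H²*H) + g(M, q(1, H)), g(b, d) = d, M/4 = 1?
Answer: 52483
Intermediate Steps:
M = 4 (M = 4*1 = 4)
L(H) = 1 + H² + H³ (L(H) = (H² + H²*H) + 1 = (H² + H³) + 1 = 1 + H² + H³)
(334 + L(-13))*(-31) = (334 + (1 + (-13)² + (-13)³))*(-31) = (334 + (1 + 169 - 2197))*(-31) = (334 - 2027)*(-31) = -1693*(-31) = 52483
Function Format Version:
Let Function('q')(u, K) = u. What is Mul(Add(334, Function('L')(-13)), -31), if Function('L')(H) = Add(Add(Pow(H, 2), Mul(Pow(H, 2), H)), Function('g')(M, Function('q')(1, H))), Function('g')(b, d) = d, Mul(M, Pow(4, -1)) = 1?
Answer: 52483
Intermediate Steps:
M = 4 (M = Mul(4, 1) = 4)
Function('L')(H) = Add(1, Pow(H, 2), Pow(H, 3)) (Function('L')(H) = Add(Add(Pow(H, 2), Mul(Pow(H, 2), H)), 1) = Add(Add(Pow(H, 2), Pow(H, 3)), 1) = Add(1, Pow(H, 2), Pow(H, 3)))
Mul(Add(334, Function('L')(-13)), -31) = Mul(Add(334, Add(1, Pow(-13, 2), Pow(-13, 3))), -31) = Mul(Add(334, Add(1, 169, -2197)), -31) = Mul(Add(334, -2027), -31) = Mul(-1693, -31) = 52483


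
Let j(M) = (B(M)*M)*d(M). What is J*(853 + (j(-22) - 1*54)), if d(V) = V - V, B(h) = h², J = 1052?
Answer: 840548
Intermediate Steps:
d(V) = 0
j(M) = 0 (j(M) = (M²*M)*0 = M³*0 = 0)
J*(853 + (j(-22) - 1*54)) = 1052*(853 + (0 - 1*54)) = 1052*(853 + (0 - 54)) = 1052*(853 - 54) = 1052*799 = 840548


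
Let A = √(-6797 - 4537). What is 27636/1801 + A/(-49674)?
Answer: 27636/1801 - I*√11334/49674 ≈ 15.345 - 0.0021432*I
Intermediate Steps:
A = I*√11334 (A = √(-11334) = I*√11334 ≈ 106.46*I)
27636/1801 + A/(-49674) = 27636/1801 + (I*√11334)/(-49674) = 27636*(1/1801) + (I*√11334)*(-1/49674) = 27636/1801 - I*√11334/49674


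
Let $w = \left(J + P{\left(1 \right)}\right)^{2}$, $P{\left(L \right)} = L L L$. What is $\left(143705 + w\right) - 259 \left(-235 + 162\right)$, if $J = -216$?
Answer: $208837$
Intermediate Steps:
$P{\left(L \right)} = L^{3}$ ($P{\left(L \right)} = L^{2} L = L^{3}$)
$w = 46225$ ($w = \left(-216 + 1^{3}\right)^{2} = \left(-216 + 1\right)^{2} = \left(-215\right)^{2} = 46225$)
$\left(143705 + w\right) - 259 \left(-235 + 162\right) = \left(143705 + 46225\right) - 259 \left(-235 + 162\right) = 189930 - -18907 = 189930 + 18907 = 208837$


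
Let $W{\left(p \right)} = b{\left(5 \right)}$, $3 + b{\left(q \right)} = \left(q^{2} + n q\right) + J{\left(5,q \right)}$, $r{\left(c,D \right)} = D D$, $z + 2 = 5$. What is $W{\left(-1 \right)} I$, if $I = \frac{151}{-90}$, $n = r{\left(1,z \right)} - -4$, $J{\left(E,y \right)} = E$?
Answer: $- \frac{6946}{45} \approx -154.36$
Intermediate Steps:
$z = 3$ ($z = -2 + 5 = 3$)
$r{\left(c,D \right)} = D^{2}$
$n = 13$ ($n = 3^{2} - -4 = 9 + 4 = 13$)
$b{\left(q \right)} = 2 + q^{2} + 13 q$ ($b{\left(q \right)} = -3 + \left(\left(q^{2} + 13 q\right) + 5\right) = -3 + \left(5 + q^{2} + 13 q\right) = 2 + q^{2} + 13 q$)
$W{\left(p \right)} = 92$ ($W{\left(p \right)} = 2 + 5^{2} + 13 \cdot 5 = 2 + 25 + 65 = 92$)
$I = - \frac{151}{90}$ ($I = 151 \left(- \frac{1}{90}\right) = - \frac{151}{90} \approx -1.6778$)
$W{\left(-1 \right)} I = 92 \left(- \frac{151}{90}\right) = - \frac{6946}{45}$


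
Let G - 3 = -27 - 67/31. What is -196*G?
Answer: 158956/31 ≈ 5127.6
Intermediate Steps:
G = -811/31 (G = 3 + (-27 - 67/31) = 3 - 904/31 = -811/31 ≈ -26.161)
-196*G = -196*(-811/31) = 158956/31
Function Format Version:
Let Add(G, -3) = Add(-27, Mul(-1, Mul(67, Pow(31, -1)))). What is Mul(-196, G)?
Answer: Rational(158956, 31) ≈ 5127.6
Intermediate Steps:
G = Rational(-811, 31) (G = Add(3, Add(-27, Mul(-1, Mul(67, Pow(31, -1))))) = Add(3, Add(-27, Mul(-1, Mul(67, Rational(1, 31))))) = Add(3, Add(-27, Mul(-1, Rational(67, 31)))) = Add(3, Add(-27, Rational(-67, 31))) = Add(3, Rational(-904, 31)) = Rational(-811, 31) ≈ -26.161)
Mul(-196, G) = Mul(-196, Rational(-811, 31)) = Rational(158956, 31)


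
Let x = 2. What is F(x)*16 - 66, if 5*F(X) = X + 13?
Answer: -18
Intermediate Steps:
F(X) = 13/5 + X/5 (F(X) = (X + 13)/5 = (13 + X)/5 = 13/5 + X/5)
F(x)*16 - 66 = (13/5 + (⅕)*2)*16 - 66 = (13/5 + ⅖)*16 - 66 = 3*16 - 66 = 48 - 66 = -18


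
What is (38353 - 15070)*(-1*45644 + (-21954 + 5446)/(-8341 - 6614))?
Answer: -5297577202632/4985 ≈ -1.0627e+9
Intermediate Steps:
(38353 - 15070)*(-1*45644 + (-21954 + 5446)/(-8341 - 6614)) = 23283*(-45644 - 16508/(-14955)) = 23283*(-45644 - 16508*(-1/14955)) = 23283*(-45644 + 16508/14955) = 23283*(-682589512/14955) = -5297577202632/4985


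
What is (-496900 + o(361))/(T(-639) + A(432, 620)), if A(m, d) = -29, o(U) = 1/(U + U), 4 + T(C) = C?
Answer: 358761799/485184 ≈ 739.43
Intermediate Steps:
T(C) = -4 + C
o(U) = 1/(2*U)
(-496900 + o(361))/(T(-639) + A(432, 620)) = (-496900 + (1/2)/361)/((-4 - 639) - 29) = (-496900 + (1/2)*(1/361))/(-643 - 29) = (-496900 + 1/722)/(-672) = -358761799/722*(-1/672) = 358761799/485184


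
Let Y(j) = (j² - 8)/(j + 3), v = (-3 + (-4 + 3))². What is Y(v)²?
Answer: 61504/361 ≈ 170.37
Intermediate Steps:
v = 16 (v = (-3 - 1)² = (-4)² = 16)
Y(j) = (-8 + j²)/(3 + j)
Y(v)² = ((-8 + 16²)/(3 + 16))² = ((-8 + 256)/19)² = ((1/19)*248)² = (248/19)² = 61504/361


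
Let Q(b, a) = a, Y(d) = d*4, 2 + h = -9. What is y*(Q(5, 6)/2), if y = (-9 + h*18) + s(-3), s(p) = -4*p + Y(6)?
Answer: -513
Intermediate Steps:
h = -11 (h = -2 - 9 = -11)
Y(d) = 4*d
s(p) = 24 - 4*p (s(p) = -4*p + 4*6 = -4*p + 24 = 24 - 4*p)
y = -171 (y = (-9 - 11*18) + (24 - 4*(-3)) = (-9 - 198) + (24 + 12) = -207 + 36 = -171)
y*(Q(5, 6)/2) = -1026/2 = -171*3 = -513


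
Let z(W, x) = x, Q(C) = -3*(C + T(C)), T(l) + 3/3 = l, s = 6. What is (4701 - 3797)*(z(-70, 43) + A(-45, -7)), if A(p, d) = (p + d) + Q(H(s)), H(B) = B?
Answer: -37968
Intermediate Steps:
T(l) = -1 + l
Q(C) = 3 - 6*C (Q(C) = -3*(C + (-1 + C)) = -3*(-1 + 2*C) = 3 - 6*C)
A(p, d) = -33 + d + p (A(p, d) = (p + d) + (3 - 6*6) = (d + p) + (3 - 36) = (d + p) - 33 = -33 + d + p)
(4701 - 3797)*(z(-70, 43) + A(-45, -7)) = (4701 - 3797)*(43 + (-33 - 7 - 45)) = 904*(43 - 85) = 904*(-42) = -37968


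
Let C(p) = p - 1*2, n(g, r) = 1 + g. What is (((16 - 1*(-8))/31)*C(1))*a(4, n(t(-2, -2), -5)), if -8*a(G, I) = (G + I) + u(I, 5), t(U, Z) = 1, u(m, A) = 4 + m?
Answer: 36/31 ≈ 1.1613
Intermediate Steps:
C(p) = -2 + p (C(p) = p - 2 = -2 + p)
a(G, I) = -½ - I/4 - G/8 (a(G, I) = -((G + I) + (4 + I))/8 = -(4 + G + 2*I)/8 = -½ - I/4 - G/8)
(((16 - 1*(-8))/31)*C(1))*a(4, n(t(-2, -2), -5)) = (((16 - 1*(-8))/31)*(-2 + 1))*(-½ - (1 + 1)/4 - ⅛*4) = (((16 + 8)*(1/31))*(-1))*(-½ - ¼*2 - ½) = ((24*(1/31))*(-1))*(-½ - ½ - ½) = ((24/31)*(-1))*(-3/2) = -24/31*(-3/2) = 36/31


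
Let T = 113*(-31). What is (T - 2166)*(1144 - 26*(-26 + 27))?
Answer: -6337942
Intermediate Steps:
T = -3503
(T - 2166)*(1144 - 26*(-26 + 27)) = (-3503 - 2166)*(1144 - 26*(-26 + 27)) = -5669*(1144 - 26*1) = -5669*(1144 - 26) = -5669*1118 = -6337942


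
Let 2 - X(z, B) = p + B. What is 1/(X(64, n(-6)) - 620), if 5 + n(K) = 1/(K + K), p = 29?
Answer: -12/7703 ≈ -0.0015578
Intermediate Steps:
n(K) = -5 + 1/(2*K) (n(K) = -5 + 1/(K + K) = -5 + 1/(2*K))
X(z, B) = -27 - B (X(z, B) = 2 - (29 + B) = 2 + (-29 - B) = -27 - B)
1/(X(64, n(-6)) - 620) = 1/((-27 - (-5 + (½)/(-6))) - 620) = 1/((-27 - (-5 + (½)*(-⅙))) - 620) = 1/((-27 - (-5 - 1/12)) - 620) = 1/((-27 - 1*(-61/12)) - 620) = 1/((-27 + 61/12) - 620) = 1/(-263/12 - 620) = 1/(-7703/12) = -12/7703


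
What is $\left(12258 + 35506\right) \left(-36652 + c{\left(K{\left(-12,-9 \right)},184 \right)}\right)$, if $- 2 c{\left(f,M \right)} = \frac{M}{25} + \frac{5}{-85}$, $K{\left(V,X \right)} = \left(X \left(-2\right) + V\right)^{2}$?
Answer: $- \frac{744098710246}{425} \approx -1.7508 \cdot 10^{9}$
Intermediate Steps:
$K{\left(V,X \right)} = \left(V - 2 X\right)^{2}$ ($K{\left(V,X \right)} = \left(- 2 X + V\right)^{2} = \left(V - 2 X\right)^{2}$)
$c{\left(f,M \right)} = \frac{1}{34} - \frac{M}{50}$ ($c{\left(f,M \right)} = - \frac{\frac{M}{25} + \frac{5}{-85}}{2} = - \frac{M \frac{1}{25} + 5 \left(- \frac{1}{85}\right)}{2} = - \frac{\frac{M}{25} - \frac{1}{17}}{2} = - \frac{- \frac{1}{17} + \frac{M}{25}}{2} = \frac{1}{34} - \frac{M}{50}$)
$\left(12258 + 35506\right) \left(-36652 + c{\left(K{\left(-12,-9 \right)},184 \right)}\right) = \left(12258 + 35506\right) \left(-36652 + \left(\frac{1}{34} - \frac{92}{25}\right)\right) = 47764 \left(-36652 + \left(\frac{1}{34} - \frac{92}{25}\right)\right) = 47764 \left(-36652 - \frac{3103}{850}\right) = 47764 \left(- \frac{31157303}{850}\right) = - \frac{744098710246}{425}$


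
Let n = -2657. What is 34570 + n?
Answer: 31913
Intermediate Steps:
34570 + n = 34570 - 2657 = 31913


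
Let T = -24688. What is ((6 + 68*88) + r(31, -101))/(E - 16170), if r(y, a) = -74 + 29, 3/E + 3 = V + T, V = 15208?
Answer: -18792145/51113371 ≈ -0.36766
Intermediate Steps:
E = -1/3161 (E = 3/(-3 + (15208 - 24688)) = 3/(-3 - 9480) = 3/(-9483) = 3*(-1/9483) = -1/3161 ≈ -0.00031636)
r(y, a) = -45
((6 + 68*88) + r(31, -101))/(E - 16170) = ((6 + 68*88) - 45)/(-1/3161 - 16170) = ((6 + 5984) - 45)/(-51113371/3161) = (5990 - 45)*(-3161/51113371) = 5945*(-3161/51113371) = -18792145/51113371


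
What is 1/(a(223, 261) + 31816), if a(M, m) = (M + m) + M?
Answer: 1/32523 ≈ 3.0747e-5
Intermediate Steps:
a(M, m) = m + 2*M
1/(a(223, 261) + 31816) = 1/((261 + 2*223) + 31816) = 1/((261 + 446) + 31816) = 1/(707 + 31816) = 1/32523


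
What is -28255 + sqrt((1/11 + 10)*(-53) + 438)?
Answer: -28255 + I*sqrt(11715)/11 ≈ -28255.0 + 9.8396*I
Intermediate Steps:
-28255 + sqrt((1/11 + 10)*(-53) + 438) = -28255 + sqrt((111/11)*(-53) + 438) = -28255 + sqrt(-5883/11 + 438) = -28255 + sqrt(-1065/11) = -28255 + I*sqrt(11715)/11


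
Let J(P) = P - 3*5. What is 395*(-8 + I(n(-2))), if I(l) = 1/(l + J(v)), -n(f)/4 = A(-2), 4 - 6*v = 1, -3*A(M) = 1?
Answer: -3190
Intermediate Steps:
A(M) = -1/3 (A(M) = -1/3*1 = -1/3)
v = 1/2 (v = 2/3 - 1/6*1 = 2/3 - 1/6 = 1/2 ≈ 0.50000)
n(f) = 4/3 (n(f) = -4*(-1/3) = 4/3)
J(P) = -15 + P (J(P) = P - 15 = -15 + P)
I(l) = 1/(-29/2 + l) (I(l) = 1/(l + (-15 + 1/2)) = 1/(l - 29/2) = 1/(-29/2 + l))
395*(-8 + I(n(-2))) = 395*(-8 + 2/(-29 + 2*(4/3))) = 395*(-8 + 2/(-29 + 8/3)) = 395*(-8 + 2/(-79/3)) = 395*(-8 + 2*(-3/79)) = 395*(-8 - 6/79) = 395*(-638/79) = -3190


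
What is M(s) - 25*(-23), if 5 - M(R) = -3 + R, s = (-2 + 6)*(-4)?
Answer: 599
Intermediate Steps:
s = -16 (s = 4*(-4) = -16)
M(R) = 8 - R (M(R) = 5 - (-3 + R) = 5 + (3 - R) = 8 - R)
M(s) - 25*(-23) = (8 - 1*(-16)) - 25*(-23) = (8 + 16) + 575 = 24 + 575 = 599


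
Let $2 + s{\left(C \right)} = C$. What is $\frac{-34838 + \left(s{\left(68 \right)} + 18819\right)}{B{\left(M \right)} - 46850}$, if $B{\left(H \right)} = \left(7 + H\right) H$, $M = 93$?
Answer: $\frac{15953}{37550} \approx 0.42485$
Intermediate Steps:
$s{\left(C \right)} = -2 + C$
$B{\left(H \right)} = H \left(7 + H\right)$
$\frac{-34838 + \left(s{\left(68 \right)} + 18819\right)}{B{\left(M \right)} - 46850} = \frac{-34838 + \left(\left(-2 + 68\right) + 18819\right)}{93 \left(7 + 93\right) - 46850} = \frac{-34838 + \left(66 + 18819\right)}{93 \cdot 100 - 46850} = \frac{-34838 + 18885}{9300 - 46850} = - \frac{15953}{-37550} = \left(-15953\right) \left(- \frac{1}{37550}\right) = \frac{15953}{37550}$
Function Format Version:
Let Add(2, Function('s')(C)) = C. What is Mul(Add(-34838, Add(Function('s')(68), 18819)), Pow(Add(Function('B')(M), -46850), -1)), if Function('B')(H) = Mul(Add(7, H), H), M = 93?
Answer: Rational(15953, 37550) ≈ 0.42485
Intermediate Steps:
Function('s')(C) = Add(-2, C)
Function('B')(H) = Mul(H, Add(7, H))
Mul(Add(-34838, Add(Function('s')(68), 18819)), Pow(Add(Function('B')(M), -46850), -1)) = Mul(Add(-34838, Add(Add(-2, 68), 18819)), Pow(Add(Mul(93, Add(7, 93)), -46850), -1)) = Mul(Add(-34838, Add(66, 18819)), Pow(Add(Mul(93, 100), -46850), -1)) = Mul(Add(-34838, 18885), Pow(Add(9300, -46850), -1)) = Mul(-15953, Pow(-37550, -1)) = Mul(-15953, Rational(-1, 37550)) = Rational(15953, 37550)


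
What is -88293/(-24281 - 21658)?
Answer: 29431/15313 ≈ 1.9220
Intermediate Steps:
-88293/(-24281 - 21658) = -88293/(-45939) = -88293*(-1/45939) = 29431/15313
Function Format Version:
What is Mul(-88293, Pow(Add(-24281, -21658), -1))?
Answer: Rational(29431, 15313) ≈ 1.9220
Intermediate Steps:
Mul(-88293, Pow(Add(-24281, -21658), -1)) = Mul(-88293, Pow(-45939, -1)) = Mul(-88293, Rational(-1, 45939)) = Rational(29431, 15313)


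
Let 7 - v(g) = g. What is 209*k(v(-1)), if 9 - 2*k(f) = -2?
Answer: 2299/2 ≈ 1149.5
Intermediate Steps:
v(g) = 7 - g
k(f) = 11/2 (k(f) = 9/2 - 1/2*(-2) = 9/2 + 1 = 11/2)
209*k(v(-1)) = 209*(11/2) = 2299/2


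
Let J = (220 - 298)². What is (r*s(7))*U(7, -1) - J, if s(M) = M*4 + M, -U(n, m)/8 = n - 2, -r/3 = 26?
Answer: 103116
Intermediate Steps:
r = -78 (r = -3*26 = -78)
U(n, m) = 16 - 8*n (U(n, m) = -8*(n - 2) = -8*(-2 + n) = 16 - 8*n)
J = 6084 (J = (-78)² = 6084)
s(M) = 5*M (s(M) = 4*M + M = 5*M)
(r*s(7))*U(7, -1) - J = (-390*7)*(16 - 8*7) - 1*6084 = (-78*35)*(16 - 56) - 6084 = -2730*(-40) - 6084 = 109200 - 6084 = 103116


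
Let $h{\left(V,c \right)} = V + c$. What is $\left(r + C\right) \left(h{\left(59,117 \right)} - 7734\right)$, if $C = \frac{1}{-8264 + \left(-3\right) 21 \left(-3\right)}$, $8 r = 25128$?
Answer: $- \frac{191697892292}{8075} \approx -2.374 \cdot 10^{7}$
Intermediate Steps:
$r = 3141$ ($r = \frac{1}{8} \cdot 25128 = 3141$)
$C = - \frac{1}{8075}$ ($C = \frac{1}{-8264 - -189} = \frac{1}{-8264 + 189} = \frac{1}{-8075} = - \frac{1}{8075} \approx -0.00012384$)
$\left(r + C\right) \left(h{\left(59,117 \right)} - 7734\right) = \left(3141 - \frac{1}{8075}\right) \left(\left(59 + 117\right) - 7734\right) = \frac{25363574 \left(176 - 7734\right)}{8075} = \frac{25363574}{8075} \left(-7558\right) = - \frac{191697892292}{8075}$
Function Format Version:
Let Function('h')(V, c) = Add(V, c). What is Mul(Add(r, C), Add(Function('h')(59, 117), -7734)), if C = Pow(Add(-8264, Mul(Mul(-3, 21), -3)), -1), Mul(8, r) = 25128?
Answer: Rational(-191697892292, 8075) ≈ -2.3740e+7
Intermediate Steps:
r = 3141 (r = Mul(Rational(1, 8), 25128) = 3141)
C = Rational(-1, 8075) (C = Pow(Add(-8264, Mul(-63, -3)), -1) = Pow(Add(-8264, 189), -1) = Pow(-8075, -1) = Rational(-1, 8075) ≈ -0.00012384)
Mul(Add(r, C), Add(Function('h')(59, 117), -7734)) = Mul(Add(3141, Rational(-1, 8075)), Add(Add(59, 117), -7734)) = Mul(Rational(25363574, 8075), Add(176, -7734)) = Mul(Rational(25363574, 8075), -7558) = Rational(-191697892292, 8075)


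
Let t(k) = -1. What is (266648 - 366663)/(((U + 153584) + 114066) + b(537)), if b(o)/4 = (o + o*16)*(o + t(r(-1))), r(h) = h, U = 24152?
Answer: -100015/19864378 ≈ -0.0050349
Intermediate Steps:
b(o) = 68*o*(-1 + o) (b(o) = 4*((o + o*16)*(o - 1)) = 4*((o + 16*o)*(-1 + o)) = 4*((17*o)*(-1 + o)) = 4*(17*o*(-1 + o)) = 68*o*(-1 + o))
(266648 - 366663)/(((U + 153584) + 114066) + b(537)) = (266648 - 366663)/(((24152 + 153584) + 114066) + 68*537*(-1 + 537)) = -100015/((177736 + 114066) + 68*537*536) = -100015/(291802 + 19572576) = -100015/19864378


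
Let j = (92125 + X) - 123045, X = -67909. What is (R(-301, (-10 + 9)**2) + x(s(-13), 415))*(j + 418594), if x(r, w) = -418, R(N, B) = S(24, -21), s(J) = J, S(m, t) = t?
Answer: -140376835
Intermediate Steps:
R(N, B) = -21
j = -98829 (j = (92125 - 67909) - 123045 = 24216 - 123045 = -98829)
(R(-301, (-10 + 9)**2) + x(s(-13), 415))*(j + 418594) = (-21 - 418)*(-98829 + 418594) = -439*319765 = -140376835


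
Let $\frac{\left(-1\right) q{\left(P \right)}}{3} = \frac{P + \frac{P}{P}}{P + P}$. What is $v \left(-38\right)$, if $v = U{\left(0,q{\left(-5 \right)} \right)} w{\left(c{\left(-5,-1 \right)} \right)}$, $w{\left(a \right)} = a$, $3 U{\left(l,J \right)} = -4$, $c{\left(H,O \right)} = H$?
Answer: $- \frac{760}{3} \approx -253.33$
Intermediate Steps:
$q{\left(P \right)} = - \frac{3 \left(1 + P\right)}{2 P}$ ($q{\left(P \right)} = - 3 \frac{P + \frac{P}{P}}{P + P} = - 3 \frac{P + 1}{2 P} = - 3 \left(1 + P\right) \frac{1}{2 P} = - 3 \frac{1 + P}{2 P} = - \frac{3 \left(1 + P\right)}{2 P}$)
$U{\left(l,J \right)} = - \frac{4}{3}$ ($U{\left(l,J \right)} = \frac{1}{3} \left(-4\right) = - \frac{4}{3}$)
$v = \frac{20}{3}$ ($v = \left(- \frac{4}{3}\right) \left(-5\right) = \frac{20}{3} \approx 6.6667$)
$v \left(-38\right) = \frac{20}{3} \left(-38\right) = - \frac{760}{3}$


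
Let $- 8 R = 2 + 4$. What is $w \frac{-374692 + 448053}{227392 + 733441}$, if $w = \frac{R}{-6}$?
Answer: $\frac{73361}{7686664} \approx 0.0095439$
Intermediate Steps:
$R = - \frac{3}{4}$ ($R = - \frac{2 + 4}{8} = \left(- \frac{1}{8}\right) 6 = - \frac{3}{4} \approx -0.75$)
$w = \frac{1}{8}$ ($w = - \frac{3}{4 \left(-6\right)} = \left(- \frac{3}{4}\right) \left(- \frac{1}{6}\right) = \frac{1}{8} \approx 0.125$)
$w \frac{-374692 + 448053}{227392 + 733441} = \frac{\left(-374692 + 448053\right) \frac{1}{227392 + 733441}}{8} = \frac{73361 \cdot \frac{1}{960833}}{8} = \frac{1}{8} \cdot \frac{73361}{960833} = \frac{73361}{7686664}$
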